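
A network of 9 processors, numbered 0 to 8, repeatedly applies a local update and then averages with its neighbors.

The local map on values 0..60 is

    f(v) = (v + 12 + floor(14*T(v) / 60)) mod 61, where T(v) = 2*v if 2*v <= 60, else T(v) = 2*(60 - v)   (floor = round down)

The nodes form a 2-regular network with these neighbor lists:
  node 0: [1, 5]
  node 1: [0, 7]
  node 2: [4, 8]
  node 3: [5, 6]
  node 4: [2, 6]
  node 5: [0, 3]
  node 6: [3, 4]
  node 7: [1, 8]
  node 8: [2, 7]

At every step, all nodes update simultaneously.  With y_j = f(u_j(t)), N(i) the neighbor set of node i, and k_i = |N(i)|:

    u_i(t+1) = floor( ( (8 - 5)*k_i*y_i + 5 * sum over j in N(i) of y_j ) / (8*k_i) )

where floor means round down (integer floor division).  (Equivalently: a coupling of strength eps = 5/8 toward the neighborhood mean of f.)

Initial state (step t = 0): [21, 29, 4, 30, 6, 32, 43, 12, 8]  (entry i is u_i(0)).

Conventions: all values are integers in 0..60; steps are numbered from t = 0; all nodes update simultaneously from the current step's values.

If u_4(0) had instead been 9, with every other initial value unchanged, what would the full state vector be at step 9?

Simulating step by step:
t=0: [21, 29, 4, 30, 9, 32, 43, 12, 8]
t=1: [50, 42, 21, 39, 15, 52, 25, 34, 23]
t=2: [4, 20, 40, 39, 40, 22, 47, 36, 48]
t=3: [32, 39, 1, 37, 1, 40, 20, 36, 19]
t=4: [40, 58, 21, 34, 21, 36, 37, 53, 37]
t=5: [21, 5, 47, 58, 47, 40, 53, 23, 37]
t=6: [21, 34, 21, 5, 4, 15, 6, 41, 37]
t=7: [44, 34, 39, 24, 25, 31, 18, 36, 35]
t=8: [36, 40, 55, 47, 48, 36, 43, 58, 58]
t=9: [40, 21, 7, 20, 4, 41, 2, 6, 8]

Answer: [40, 21, 7, 20, 4, 41, 2, 6, 8]
Key observation: This trace re-runs the system from the modified initial state.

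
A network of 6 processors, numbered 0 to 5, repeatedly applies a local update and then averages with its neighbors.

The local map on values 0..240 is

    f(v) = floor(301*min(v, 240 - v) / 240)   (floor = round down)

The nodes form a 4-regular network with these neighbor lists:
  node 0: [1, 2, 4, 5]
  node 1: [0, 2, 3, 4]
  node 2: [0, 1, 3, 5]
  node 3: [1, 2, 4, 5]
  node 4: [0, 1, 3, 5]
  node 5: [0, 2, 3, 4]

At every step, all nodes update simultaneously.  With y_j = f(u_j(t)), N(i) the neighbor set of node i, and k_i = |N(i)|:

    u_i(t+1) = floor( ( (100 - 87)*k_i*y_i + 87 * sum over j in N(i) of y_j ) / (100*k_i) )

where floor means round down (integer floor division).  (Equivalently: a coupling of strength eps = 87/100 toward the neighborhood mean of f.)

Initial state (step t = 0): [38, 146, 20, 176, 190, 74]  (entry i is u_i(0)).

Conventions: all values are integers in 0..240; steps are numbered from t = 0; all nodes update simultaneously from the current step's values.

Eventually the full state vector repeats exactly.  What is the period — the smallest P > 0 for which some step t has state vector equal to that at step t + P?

Answer: 8
Key observation: The state at step 14, [142, 142, 142, 142, 142, 142], reappears at step 22 — and no state repeats earlier — so the cycle the system enters has period 8.

Derivation:
t=0: [38, 146, 20, 176, 190, 74]
t=1: [70, 61, 76, 74, 81, 58]
t=2: [86, 91, 83, 86, 84, 90]
t=3: [108, 106, 109, 108, 109, 106]
t=4: [134, 135, 133, 134, 133, 135]
t=5: [132, 132, 131, 132, 131, 132]
t=6: [135, 135, 135, 135, 135, 135]
t=7: [131, 131, 131, 131, 131, 131]
t=8: [136, 136, 136, 136, 136, 136]
t=9: [130, 130, 130, 130, 130, 130]
t=10: [137, 137, 137, 137, 137, 137]
t=11: [129, 129, 129, 129, 129, 129]
t=12: [139, 139, 139, 139, 139, 139]
t=13: [126, 126, 126, 126, 126, 126]
t=14: [142, 142, 142, 142, 142, 142]
t=15: [122, 122, 122, 122, 122, 122]
t=16: [147, 147, 147, 147, 147, 147]
t=17: [116, 116, 116, 116, 116, 116]
t=18: [145, 145, 145, 145, 145, 145]
t=19: [119, 119, 119, 119, 119, 119]
t=20: [149, 149, 149, 149, 149, 149]
t=21: [114, 114, 114, 114, 114, 114]
t=22: [142, 142, 142, 142, 142, 142]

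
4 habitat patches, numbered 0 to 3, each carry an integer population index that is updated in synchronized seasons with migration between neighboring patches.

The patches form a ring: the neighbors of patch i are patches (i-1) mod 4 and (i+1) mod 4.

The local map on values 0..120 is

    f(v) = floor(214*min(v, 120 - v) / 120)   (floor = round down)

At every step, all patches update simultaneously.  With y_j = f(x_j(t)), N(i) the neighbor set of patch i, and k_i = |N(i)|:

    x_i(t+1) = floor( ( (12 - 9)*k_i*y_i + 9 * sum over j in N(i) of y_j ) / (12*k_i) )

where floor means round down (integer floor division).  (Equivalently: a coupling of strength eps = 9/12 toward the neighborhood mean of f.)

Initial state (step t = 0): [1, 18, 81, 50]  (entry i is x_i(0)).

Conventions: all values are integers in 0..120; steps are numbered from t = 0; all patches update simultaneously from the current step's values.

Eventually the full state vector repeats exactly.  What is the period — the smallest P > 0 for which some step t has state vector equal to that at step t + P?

Simulating step by step:
t=0: [1, 18, 81, 50]
t=1: [45, 34, 62, 48]
t=2: [74, 83, 80, 89]
t=3: [65, 73, 62, 71]
t=4: [88, 96, 89, 97]
t=5: [45, 52, 44, 52]
t=6: [89, 82, 88, 82]
t=7: [64, 58, 64, 58]
t=8: [102, 100, 102, 100]
t=9: [34, 32, 34, 32]
t=10: [57, 59, 57, 59]
t=11: [104, 102, 104, 102]
t=12: [31, 29, 31, 29]
t=13: [52, 54, 52, 54]
t=14: [95, 93, 95, 93]
t=15: [47, 45, 47, 45]
t=16: [80, 82, 80, 82]
t=17: [68, 70, 68, 70]
t=18: [89, 91, 89, 91]
t=19: [52, 54, 52, 54]

Answer: 6
Key observation: The state at step 13, [52, 54, 52, 54], reappears at step 19 — and no state repeats earlier — so the cycle the system enters has period 6.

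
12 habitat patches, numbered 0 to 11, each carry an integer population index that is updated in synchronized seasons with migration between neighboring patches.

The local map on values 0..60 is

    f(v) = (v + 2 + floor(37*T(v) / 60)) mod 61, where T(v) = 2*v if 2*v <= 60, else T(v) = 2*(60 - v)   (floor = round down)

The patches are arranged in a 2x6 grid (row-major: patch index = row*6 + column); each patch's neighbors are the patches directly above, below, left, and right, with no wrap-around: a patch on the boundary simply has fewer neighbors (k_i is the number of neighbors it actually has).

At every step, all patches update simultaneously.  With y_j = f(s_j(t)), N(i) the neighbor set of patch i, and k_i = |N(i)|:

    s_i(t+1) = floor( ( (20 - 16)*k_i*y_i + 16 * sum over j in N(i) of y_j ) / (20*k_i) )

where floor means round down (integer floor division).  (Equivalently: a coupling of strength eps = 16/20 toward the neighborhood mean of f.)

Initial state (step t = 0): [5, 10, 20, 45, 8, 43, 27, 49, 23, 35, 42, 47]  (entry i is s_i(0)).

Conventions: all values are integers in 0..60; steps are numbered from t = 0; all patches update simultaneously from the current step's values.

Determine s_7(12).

Answer: s_7(12) = 3

Derivation:
t=0: [5, 10, 20, 45, 8, 43, 27, 49, 23, 35, 42, 47]
t=1: [12, 21, 30, 19, 7, 10, 6, 21, 25, 17, 8, 4]
t=2: [30, 32, 41, 25, 26, 15, 33, 41, 36, 39, 21, 19]
t=3: [7, 6, 19, 30, 49, 48, 6, 6, 5, 30, 38, 42]
t=4: [15, 23, 18, 16, 5, 3, 15, 14, 20, 8, 5, 4]
t=5: [42, 39, 44, 27, 18, 10, 34, 42, 34, 29, 13, 10]
t=6: [5, 4, 4, 13, 23, 31, 5, 6, 5, 11, 25, 26]
t=7: [11, 12, 16, 29, 35, 46, 13, 12, 16, 32, 48, 37]
t=8: [28, 29, 26, 14, 4, 5, 27, 31, 26, 13, 5, 4]
t=9: [3, 19, 38, 33, 17, 10, 4, 19, 38, 34, 16, 12]
t=10: [23, 24, 16, 15, 25, 31, 22, 24, 16, 14, 27, 30]
t=11: [53, 49, 41, 40, 22, 27, 53, 49, 40, 26, 26, 4]
t=12: [2, 3, 4, 31, 27, 24, 2, 3, 19, 30, 44, 26]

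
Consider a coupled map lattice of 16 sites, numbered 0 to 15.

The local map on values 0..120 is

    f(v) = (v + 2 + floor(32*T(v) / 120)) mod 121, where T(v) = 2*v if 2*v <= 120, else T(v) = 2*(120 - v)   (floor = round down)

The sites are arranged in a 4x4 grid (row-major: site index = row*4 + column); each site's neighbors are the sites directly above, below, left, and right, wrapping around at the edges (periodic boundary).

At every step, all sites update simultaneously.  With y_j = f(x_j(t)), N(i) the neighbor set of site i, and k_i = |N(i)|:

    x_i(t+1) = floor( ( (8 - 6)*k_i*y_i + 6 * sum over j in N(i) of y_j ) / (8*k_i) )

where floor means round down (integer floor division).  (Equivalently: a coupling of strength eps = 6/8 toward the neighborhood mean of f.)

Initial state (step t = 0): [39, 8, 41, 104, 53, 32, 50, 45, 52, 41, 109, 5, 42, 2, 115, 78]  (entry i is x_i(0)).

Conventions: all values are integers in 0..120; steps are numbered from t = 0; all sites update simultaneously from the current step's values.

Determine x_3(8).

Answer: x_3(8) = 5

Derivation:
t=0: [39, 8, 41, 104, 53, 32, 50, 45, 52, 41, 109, 5, 42, 2, 115, 78]
t=1: [67, 37, 76, 84, 70, 57, 76, 71, 61, 63, 79, 71, 63, 50, 83, 83]
t=2: [91, 82, 94, 101, 95, 88, 98, 100, 96, 91, 100, 99, 93, 85, 98, 101]
t=3: [108, 106, 109, 111, 109, 107, 110, 111, 109, 108, 110, 111, 109, 107, 110, 111]
t=4: [116, 115, 116, 116, 116, 115, 116, 116, 116, 115, 116, 116, 116, 115, 116, 116]
t=5: [119, 119, 119, 120, 119, 119, 119, 120, 119, 119, 119, 120, 119, 119, 119, 120]
t=6: [0, 0, 0, 0, 0, 0, 0, 0, 0, 0, 0, 0, 0, 0, 0, 0]
t=7: [2, 2, 2, 2, 2, 2, 2, 2, 2, 2, 2, 2, 2, 2, 2, 2]
t=8: [5, 5, 5, 5, 5, 5, 5, 5, 5, 5, 5, 5, 5, 5, 5, 5]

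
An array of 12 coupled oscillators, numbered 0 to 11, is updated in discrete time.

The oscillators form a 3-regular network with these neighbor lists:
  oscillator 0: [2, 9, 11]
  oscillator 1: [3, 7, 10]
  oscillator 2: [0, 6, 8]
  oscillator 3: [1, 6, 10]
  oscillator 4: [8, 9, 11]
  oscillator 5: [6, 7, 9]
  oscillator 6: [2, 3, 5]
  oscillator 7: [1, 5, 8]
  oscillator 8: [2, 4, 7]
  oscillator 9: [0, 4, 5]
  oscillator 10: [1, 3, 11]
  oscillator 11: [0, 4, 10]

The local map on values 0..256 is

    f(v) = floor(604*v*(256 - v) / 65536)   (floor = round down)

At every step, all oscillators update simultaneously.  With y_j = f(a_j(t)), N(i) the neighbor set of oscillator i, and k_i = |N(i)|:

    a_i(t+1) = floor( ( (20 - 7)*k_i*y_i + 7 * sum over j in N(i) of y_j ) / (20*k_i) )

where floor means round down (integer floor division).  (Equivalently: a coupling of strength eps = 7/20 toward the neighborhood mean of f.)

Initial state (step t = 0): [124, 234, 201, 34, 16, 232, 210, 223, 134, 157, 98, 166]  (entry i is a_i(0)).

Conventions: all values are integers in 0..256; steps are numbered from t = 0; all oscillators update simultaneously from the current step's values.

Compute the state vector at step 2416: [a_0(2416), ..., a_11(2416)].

Answer: [147, 147, 147, 147, 147, 147, 147, 147, 147, 147, 147, 147]
Key observation: The state at step 6, [147, 147, 147, 147, 147, 147, 147, 147, 147, 147, 147, 147], reappears at step 7: the system is in a cycle of period 1 from step 6 on.  Therefore the state at step 2416 equals the state at step 6 + ((2416 - 6) mod 1) = 6, which is [147, 147, 147, 147, 147, 147, 147, 147, 147, 147, 147, 147].

Derivation:
t=0: [124, 234, 201, 34, 16, 232, 210, 223, 134, 157, 98, 166]
t=1: [141, 62, 111, 77, 72, 68, 83, 72, 121, 120, 121, 127]
t=2: [149, 118, 146, 128, 131, 123, 131, 123, 143, 142, 142, 146]
t=3: [146, 150, 148, 150, 149, 149, 149, 149, 148, 148, 149, 148]
t=4: [147, 146, 147, 146, 146, 146, 146, 146, 146, 146, 146, 146]
t=5: [147, 148, 147, 148, 148, 148, 147, 148, 147, 147, 148, 147]
t=6: [147, 147, 147, 147, 147, 147, 147, 147, 147, 147, 147, 147]
t=7: [147, 147, 147, 147, 147, 147, 147, 147, 147, 147, 147, 147]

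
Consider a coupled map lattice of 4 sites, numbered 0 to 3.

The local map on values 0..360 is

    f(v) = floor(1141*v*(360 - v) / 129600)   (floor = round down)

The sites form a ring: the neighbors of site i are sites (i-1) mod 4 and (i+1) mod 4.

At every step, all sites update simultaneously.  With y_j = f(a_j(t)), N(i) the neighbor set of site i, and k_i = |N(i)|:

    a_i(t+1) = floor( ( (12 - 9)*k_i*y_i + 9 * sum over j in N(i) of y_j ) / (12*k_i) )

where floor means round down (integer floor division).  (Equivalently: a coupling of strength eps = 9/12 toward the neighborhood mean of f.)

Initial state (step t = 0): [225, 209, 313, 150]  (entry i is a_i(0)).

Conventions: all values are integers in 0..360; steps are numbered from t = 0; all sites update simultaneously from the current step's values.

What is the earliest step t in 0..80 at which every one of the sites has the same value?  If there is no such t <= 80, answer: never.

Answer: 10
Key observation: Synchronization is absorbing here: once all sites are equal they stay equal, and step 10 is the first all-equal step.

Derivation:
t=0: [225, 209, 313, 150]  (not all equal)
t=1: [274, 217, 240, 217]  (not all equal)
t=2: [256, 240, 268, 240]  (not all equal)
t=3: [248, 232, 244, 232]  (not all equal)
t=4: [256, 250, 258, 250]  (not all equal)
t=5: [240, 234, 239, 234]  (not all equal)
t=6: [257, 254, 257, 254]  (not all equal)
t=7: [236, 234, 236, 234]  (not all equal)
t=8: [258, 257, 258, 257]  (not all equal)
t=9: [232, 231, 232, 231]  (not all equal)
t=10: [261, 261, 261, 261]  (all equal)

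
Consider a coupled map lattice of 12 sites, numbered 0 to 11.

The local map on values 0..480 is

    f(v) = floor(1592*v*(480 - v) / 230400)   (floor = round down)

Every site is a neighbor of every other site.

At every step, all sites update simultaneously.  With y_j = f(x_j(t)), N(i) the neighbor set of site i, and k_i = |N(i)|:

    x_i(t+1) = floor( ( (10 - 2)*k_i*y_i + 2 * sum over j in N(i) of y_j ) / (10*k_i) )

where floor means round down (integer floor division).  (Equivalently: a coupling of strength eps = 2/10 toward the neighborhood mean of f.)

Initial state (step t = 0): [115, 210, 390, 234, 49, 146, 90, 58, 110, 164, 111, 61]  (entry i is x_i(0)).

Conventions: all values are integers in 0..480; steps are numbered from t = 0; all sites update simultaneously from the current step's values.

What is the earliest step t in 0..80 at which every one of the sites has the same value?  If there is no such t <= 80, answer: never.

Answer: 12
Key observation: Synchronization is absorbing here: once all sites are equal they stay equal, and step 12 is the first all-equal step.

Derivation:
t=0: [115, 210, 390, 234, 49, 146, 90, 58, 110, 164, 111, 61]  (not all equal)
t=1: [286, 365, 249, 370, 173, 322, 249, 192, 279, 340, 281, 197]  (not all equal)
t=2: [378, 305, 389, 298, 364, 353, 389, 377, 381, 335, 380, 379]  (not all equal)
t=3: [271, 351, 254, 355, 290, 304, 254, 272, 266, 325, 268, 269]  (not all equal)
t=4: [386, 325, 390, 320, 378, 369, 390, 386, 388, 353, 387, 387]  (not all equal)
t=5: [255, 331, 248, 335, 267, 280, 248, 255, 252, 301, 253, 253]  (not all equal)
t=6: [393, 349, 394, 345, 390, 385, 394, 393, 394, 374, 393, 393]  (not all equal)
t=7: [239, 301, 238, 306, 244, 252, 238, 239, 238, 268, 239, 239]  (not all equal)
t=8: [395, 376, 395, 372, 395, 395, 395, 395, 395, 392, 395, 395]  (not all equal)
t=9: [232, 263, 232, 268, 232, 232, 232, 232, 232, 238, 232, 232]  (not all equal)
t=10: [396, 394, 396, 392, 396, 396, 396, 396, 396, 396, 396, 396]  (not all equal)
t=11: [229, 233, 229, 236, 229, 229, 229, 229, 229, 229, 229, 229]  (not all equal)
t=12: [397, 397, 397, 397, 397, 397, 397, 397, 397, 397, 397, 397]  (all equal)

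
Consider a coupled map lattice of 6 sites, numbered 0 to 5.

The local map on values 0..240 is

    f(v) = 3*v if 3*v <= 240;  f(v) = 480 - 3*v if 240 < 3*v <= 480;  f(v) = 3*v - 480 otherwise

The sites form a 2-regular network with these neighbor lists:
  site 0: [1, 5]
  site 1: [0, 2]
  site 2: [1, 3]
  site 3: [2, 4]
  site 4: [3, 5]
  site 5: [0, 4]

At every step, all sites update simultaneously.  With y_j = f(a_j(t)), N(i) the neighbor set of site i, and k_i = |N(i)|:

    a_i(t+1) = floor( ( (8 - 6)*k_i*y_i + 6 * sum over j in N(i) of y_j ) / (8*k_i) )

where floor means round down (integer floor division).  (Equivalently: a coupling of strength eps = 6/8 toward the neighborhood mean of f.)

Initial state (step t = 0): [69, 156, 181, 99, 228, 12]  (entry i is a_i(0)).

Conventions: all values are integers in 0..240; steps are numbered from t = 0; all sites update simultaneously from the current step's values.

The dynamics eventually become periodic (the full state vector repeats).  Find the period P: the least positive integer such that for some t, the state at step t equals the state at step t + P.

Answer: 2
Key observation: The state at step 41, [137, 87, 137, 87, 137, 87], reappears at step 43 — and no state repeats earlier — so the cycle the system enters has period 2.

Derivation:
t=0: [69, 156, 181, 99, 228, 12]
t=1: [69, 104, 88, 145, 133, 163]
t=2: [118, 200, 133, 122, 40, 110]
t=3: [132, 107, 108, 103, 129, 129]
t=4: [115, 129, 162, 136, 122, 89]
t=5: [148, 76, 63, 63, 135, 146]
t=6: [110, 141, 203, 146, 105, 52]
t=7: [117, 118, 69, 120, 115, 157]
t=8: [82, 157, 144, 158, 82, 101]
t=9: [128, 108, 17, 107, 127, 219]
t=10: [148, 94, 130, 96, 150, 117]
t=11: [131, 96, 168, 93, 127, 57]
t=12: [157, 89, 153, 96, 164, 112]
t=13: [136, 64, 157, 60, 129, 43]
t=14: [138, 78, 141, 83, 139, 94]
t=15: [178, 104, 188, 102, 176, 97]
t=16: [147, 93, 149, 93, 148, 85]
t=17: [169, 77, 159, 76, 168, 84]
t=18: [178, 69, 172, 67, 177, 76]
t=19: [176, 85, 162, 82, 173, 96]
t=20: [168, 76, 173, 75, 169, 80]
t=21: [181, 80, 179, 81, 181, 79]
t=22: [194, 105, 193, 104, 193, 106]
t=23: [148, 116, 149, 116, 148, 115]
t=24: [109, 58, 107, 58, 109, 60]
t=25: [171, 160, 170, 160, 171, 159]
t=26: [9, 23, 7, 23, 9, 25]
t=27: [60, 35, 57, 35, 60, 39]
t=28: [128, 157, 121, 157, 128, 164]
t=29: [31, 82, 36, 82, 31, 75]
t=30: [195, 133, 202, 133, 195, 126]
t=31: [94, 106, 92, 106, 94, 104]
t=32: [173, 191, 172, 191, 173, 190]
t=33: [78, 51, 78, 51, 78, 51]
t=34: [173, 213, 173, 213, 173, 213]
t=35: [129, 69, 129, 69, 129, 69]
t=36: [178, 121, 178, 121, 178, 121]
t=37: [101, 69, 101, 69, 101, 69]
t=38: [199, 184, 199, 184, 199, 184]
t=39: [83, 105, 83, 105, 83, 105]
t=40: [181, 214, 181, 214, 181, 214]
t=41: [137, 87, 137, 87, 137, 87]
t=42: [181, 106, 181, 106, 181, 106]
t=43: [137, 87, 137, 87, 137, 87]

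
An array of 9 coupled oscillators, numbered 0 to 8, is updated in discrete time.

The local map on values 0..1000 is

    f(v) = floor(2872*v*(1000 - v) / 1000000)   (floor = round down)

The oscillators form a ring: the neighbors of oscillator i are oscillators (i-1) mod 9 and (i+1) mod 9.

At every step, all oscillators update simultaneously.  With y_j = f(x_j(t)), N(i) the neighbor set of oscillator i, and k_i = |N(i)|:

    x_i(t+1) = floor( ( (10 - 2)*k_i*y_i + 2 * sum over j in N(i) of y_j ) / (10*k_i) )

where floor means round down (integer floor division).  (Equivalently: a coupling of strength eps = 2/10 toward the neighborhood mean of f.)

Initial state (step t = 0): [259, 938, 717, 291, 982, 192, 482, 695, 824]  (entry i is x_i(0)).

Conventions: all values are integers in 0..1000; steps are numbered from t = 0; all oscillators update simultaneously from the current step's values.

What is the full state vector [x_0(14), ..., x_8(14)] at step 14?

Simulating step by step:
t=0: [259, 938, 717, 291, 982, 192, 482, 695, 824]
t=1: [499, 246, 541, 536, 143, 432, 678, 599, 448]
t=2: [697, 568, 695, 677, 422, 661, 640, 684, 708]
t=3: [614, 684, 619, 633, 687, 650, 655, 621, 597]
t=4: [675, 631, 670, 663, 625, 649, 652, 673, 687]
t=5: [632, 660, 638, 643, 667, 655, 649, 632, 619]
t=6: [665, 648, 660, 657, 640, 648, 654, 666, 675]
t=7: [639, 652, 645, 648, 659, 655, 648, 638, 631]
t=8: [661, 652, 656, 654, 646, 649, 655, 662, 666]
t=9: [643, 649, 648, 649, 655, 653, 648, 642, 638]
t=10: [658, 654, 654, 653, 649, 650, 655, 659, 662]
t=11: [645, 648, 649, 650, 653, 652, 649, 645, 642]
t=12: [657, 655, 654, 652, 650, 651, 654, 657, 659]
t=13: [647, 648, 649, 651, 652, 651, 649, 647, 645]
t=14: [655, 654, 653, 652, 651, 652, 653, 655, 656]

Answer: [655, 654, 653, 652, 651, 652, 653, 655, 656]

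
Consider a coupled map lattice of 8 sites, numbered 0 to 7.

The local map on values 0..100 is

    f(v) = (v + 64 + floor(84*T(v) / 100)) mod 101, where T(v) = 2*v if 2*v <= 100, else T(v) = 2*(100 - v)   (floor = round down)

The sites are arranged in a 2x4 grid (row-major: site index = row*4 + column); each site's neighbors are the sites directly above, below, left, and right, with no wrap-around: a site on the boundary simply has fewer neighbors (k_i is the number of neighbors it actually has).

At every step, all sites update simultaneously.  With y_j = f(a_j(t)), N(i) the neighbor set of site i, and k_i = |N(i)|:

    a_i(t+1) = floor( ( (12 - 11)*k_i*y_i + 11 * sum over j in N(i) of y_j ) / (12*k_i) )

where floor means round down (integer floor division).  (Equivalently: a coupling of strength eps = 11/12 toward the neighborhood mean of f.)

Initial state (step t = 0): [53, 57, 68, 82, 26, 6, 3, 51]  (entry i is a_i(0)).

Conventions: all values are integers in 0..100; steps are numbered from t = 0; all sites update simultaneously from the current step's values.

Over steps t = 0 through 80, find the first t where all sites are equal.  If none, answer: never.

Answer: 6
Key observation: Synchronization is absorbing here: once all sites are equal they stay equal, and step 6 is the first all-equal step.

Derivation:
t=0: [53, 57, 68, 82, 26, 6, 3, 51]  (not all equal)
t=1: [64, 86, 80, 88, 82, 66, 85, 75]  (not all equal)
t=2: [74, 82, 72, 77, 85, 74, 80, 72]  (not all equal)
t=3: [74, 80, 76, 81, 79, 75, 80, 77]  (not all equal)
t=4: [76, 79, 75, 78, 79, 76, 78, 75]  (not all equal)
t=5: [77, 79, 77, 79, 78, 77, 79, 77]  (not all equal)
t=6: [77, 77, 77, 77, 77, 77, 77, 77]  (all equal)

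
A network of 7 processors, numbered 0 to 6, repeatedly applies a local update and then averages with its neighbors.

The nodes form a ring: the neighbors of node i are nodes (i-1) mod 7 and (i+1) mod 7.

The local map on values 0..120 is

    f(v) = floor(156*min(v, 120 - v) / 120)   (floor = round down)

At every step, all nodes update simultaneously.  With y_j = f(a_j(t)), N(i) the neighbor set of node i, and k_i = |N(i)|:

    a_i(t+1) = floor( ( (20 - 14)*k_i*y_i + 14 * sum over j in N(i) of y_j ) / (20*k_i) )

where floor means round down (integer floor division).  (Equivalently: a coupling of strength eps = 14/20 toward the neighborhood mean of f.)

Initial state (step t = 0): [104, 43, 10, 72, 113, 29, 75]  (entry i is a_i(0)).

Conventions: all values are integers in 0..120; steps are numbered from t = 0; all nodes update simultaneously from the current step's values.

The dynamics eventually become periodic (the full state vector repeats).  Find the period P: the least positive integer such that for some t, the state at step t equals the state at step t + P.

Simulating step by step:
t=0: [104, 43, 10, 72, 113, 29, 75]
t=1: [45, 28, 44, 26, 37, 34, 37]
t=2: [46, 51, 41, 46, 41, 46, 50]
t=3: [63, 59, 59, 54, 57, 59, 60]
t=4: [76, 75, 73, 73, 73, 76, 75]
t=5: [57, 58, 59, 61, 59, 58, 57]
t=6: [74, 75, 75, 76, 75, 75, 74]
t=7: [58, 58, 57, 57, 57, 58, 58]
t=8: [75, 74, 74, 74, 74, 74, 75]
t=9: [58, 58, 59, 59, 59, 58, 58]
t=10: [75, 75, 75, 76, 75, 75, 75]
t=11: [58, 58, 57, 57, 57, 58, 58]

Answer: 4
Key observation: The state at step 7, [58, 58, 57, 57, 57, 58, 58], reappears at step 11 — and no state repeats earlier — so the cycle the system enters has period 4.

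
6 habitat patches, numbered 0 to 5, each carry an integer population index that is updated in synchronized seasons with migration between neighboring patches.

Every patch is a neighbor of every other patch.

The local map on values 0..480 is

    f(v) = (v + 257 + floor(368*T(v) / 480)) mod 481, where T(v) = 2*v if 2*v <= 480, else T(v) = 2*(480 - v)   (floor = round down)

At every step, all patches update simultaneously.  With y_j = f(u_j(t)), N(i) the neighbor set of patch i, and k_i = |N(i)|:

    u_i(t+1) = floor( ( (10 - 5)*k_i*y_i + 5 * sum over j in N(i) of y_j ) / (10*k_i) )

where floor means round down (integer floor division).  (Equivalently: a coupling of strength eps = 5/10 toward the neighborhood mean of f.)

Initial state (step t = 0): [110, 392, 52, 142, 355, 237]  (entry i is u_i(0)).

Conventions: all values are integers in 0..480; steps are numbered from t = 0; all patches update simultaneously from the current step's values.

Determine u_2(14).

Answer: u_2(14) = 333

Derivation:
t=0: [110, 392, 52, 142, 355, 237]
t=1: [179, 278, 312, 211, 286, 308]
t=2: [286, 340, 333, 319, 338, 334]
t=3: [346, 334, 336, 339, 335, 336]
t=4: [329, 332, 331, 331, 332, 331]
t=5: [335, 334, 334, 334, 334, 334]
t=6: [333, 333, 333, 333, 333, 333]
t=7: [334, 334, 334, 334, 334, 334]
t=8: [333, 333, 333, 333, 333, 333]
t=9: [334, 334, 334, 334, 334, 334]
t=10: [333, 333, 333, 333, 333, 333]
t=11: [334, 334, 334, 334, 334, 334]
t=12: [333, 333, 333, 333, 333, 333]
t=13: [334, 334, 334, 334, 334, 334]
t=14: [333, 333, 333, 333, 333, 333]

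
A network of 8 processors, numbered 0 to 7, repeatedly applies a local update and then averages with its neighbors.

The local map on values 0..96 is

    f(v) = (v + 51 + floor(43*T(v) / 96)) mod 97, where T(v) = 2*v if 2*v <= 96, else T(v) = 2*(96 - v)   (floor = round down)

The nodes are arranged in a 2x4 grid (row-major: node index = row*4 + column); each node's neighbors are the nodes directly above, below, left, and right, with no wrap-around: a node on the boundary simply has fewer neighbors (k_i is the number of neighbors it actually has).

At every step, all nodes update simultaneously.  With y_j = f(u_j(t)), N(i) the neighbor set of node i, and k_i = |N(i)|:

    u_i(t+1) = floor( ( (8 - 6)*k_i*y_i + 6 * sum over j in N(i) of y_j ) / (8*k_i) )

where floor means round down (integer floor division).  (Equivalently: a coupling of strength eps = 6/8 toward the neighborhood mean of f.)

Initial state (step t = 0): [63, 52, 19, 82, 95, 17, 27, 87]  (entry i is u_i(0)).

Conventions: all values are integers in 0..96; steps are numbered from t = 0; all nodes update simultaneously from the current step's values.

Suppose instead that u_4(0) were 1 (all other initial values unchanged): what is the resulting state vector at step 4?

Answer: [22, 14, 9, 33, 18, 16, 27, 25]
Key observation: This trace re-runs the system from the modified initial state.

Derivation:
t=0: [63, 52, 19, 82, 1, 17, 27, 87]
t=1: [47, 65, 46, 63, 61, 46, 56, 32]
t=2: [45, 42, 44, 32, 43, 44, 35, 37]
t=3: [35, 36, 26, 26, 37, 31, 29, 18]
t=4: [22, 14, 9, 33, 18, 16, 27, 25]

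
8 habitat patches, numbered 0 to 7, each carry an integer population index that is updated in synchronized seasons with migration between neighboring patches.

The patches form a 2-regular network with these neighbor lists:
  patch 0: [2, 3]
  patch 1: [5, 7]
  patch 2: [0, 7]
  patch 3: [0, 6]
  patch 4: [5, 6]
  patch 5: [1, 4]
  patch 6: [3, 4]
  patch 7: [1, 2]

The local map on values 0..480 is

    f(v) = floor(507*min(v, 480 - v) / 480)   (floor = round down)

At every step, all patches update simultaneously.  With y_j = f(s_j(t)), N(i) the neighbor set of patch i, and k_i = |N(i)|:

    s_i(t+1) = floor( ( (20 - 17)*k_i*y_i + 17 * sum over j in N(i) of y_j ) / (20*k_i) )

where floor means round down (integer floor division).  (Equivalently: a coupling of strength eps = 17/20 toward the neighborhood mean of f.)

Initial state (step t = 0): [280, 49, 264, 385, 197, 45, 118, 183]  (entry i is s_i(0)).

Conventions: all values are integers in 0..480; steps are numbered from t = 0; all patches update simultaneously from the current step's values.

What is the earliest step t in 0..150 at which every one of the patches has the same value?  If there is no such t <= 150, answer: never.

Simulating step by step:
t=0: [280, 49, 264, 385, 197, 45, 118, 183]  (not all equal)
t=1: [171, 109, 205, 157, 103, 117, 149, 147]  (not all equal)
t=2: [188, 135, 174, 167, 135, 113, 139, 163]  (not all equal)
t=3: [182, 144, 184, 172, 133, 138, 157, 163]  (not all equal)
t=4: [188, 157, 183, 178, 152, 145, 161, 172]  (not all equal)
t=5: [191, 166, 190, 184, 161, 161, 173, 179]  (not all equal)
t=6: [197, 178, 195, 191, 175, 172, 182, 187]  (not all equal)
t=7: [203, 188, 202, 200, 186, 185, 192, 196]  (not all equal)
t=8: [212, 200, 210, 208, 198, 196, 203, 205]  (not all equal)
t=9: [220, 211, 219, 218, 210, 209, 214, 216]  (not all equal)
t=10: [230, 223, 230, 229, 222, 221, 225, 226]  (not all equal)
t=11: [241, 235, 240, 239, 234, 234, 237, 238]  (not all equal)
t=12: [252, 248, 251, 251, 248, 247, 249, 250]  (not all equal)
t=13: [240, 244, 241, 241, 244, 245, 243, 242]  (not all equal)
t=14: [252, 249, 252, 251, 249, 248, 250, 250]  (not all equal)
t=15: [240, 243, 240, 241, 243, 243, 242, 241]  (not all equal)
t=16: [252, 250, 252, 252, 250, 250, 251, 251]  (not all equal)
t=17: [240, 241, 240, 240, 241, 242, 241, 241]  (not all equal)
t=18: [253, 251, 252, 252, 251, 251, 252, 252]  (not all equal)
t=19: [239, 240, 239, 239, 240, 241, 240, 240]  (not all equal)
t=20: [252, 252, 252, 252, 252, 252, 252, 252]  (all equal)

Answer: 20
Key observation: Synchronization is absorbing here: once all patches are equal they stay equal, and step 20 is the first all-equal step.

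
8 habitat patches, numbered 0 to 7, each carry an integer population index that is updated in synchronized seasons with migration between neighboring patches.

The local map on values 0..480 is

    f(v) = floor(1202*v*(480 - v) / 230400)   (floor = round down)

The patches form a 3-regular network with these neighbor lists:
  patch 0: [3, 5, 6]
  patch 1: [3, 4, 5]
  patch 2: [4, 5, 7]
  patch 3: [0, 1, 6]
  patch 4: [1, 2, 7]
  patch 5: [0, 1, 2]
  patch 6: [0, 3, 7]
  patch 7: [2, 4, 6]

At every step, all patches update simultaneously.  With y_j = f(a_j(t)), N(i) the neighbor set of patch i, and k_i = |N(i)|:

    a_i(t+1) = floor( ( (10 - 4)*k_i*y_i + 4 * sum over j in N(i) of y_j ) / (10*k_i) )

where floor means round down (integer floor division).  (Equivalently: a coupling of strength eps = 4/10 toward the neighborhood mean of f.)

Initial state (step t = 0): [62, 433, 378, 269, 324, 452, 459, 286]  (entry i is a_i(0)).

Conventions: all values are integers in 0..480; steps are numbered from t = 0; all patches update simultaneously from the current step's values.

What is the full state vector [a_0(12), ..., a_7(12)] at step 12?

Answer: [288, 288, 288, 288, 288, 288, 288, 288]

Derivation:
t=0: [62, 433, 378, 269, 324, 452, 459, 286]
t=1: [135, 146, 203, 216, 237, 98, 126, 241]
t=2: [241, 258, 281, 275, 292, 222, 251, 290]
t=3: [298, 295, 290, 296, 288, 297, 296, 289]
t=4: [282, 284, 286, 283, 287, 283, 284, 286]
t=5: [290, 289, 289, 290, 288, 290, 290, 289]
t=6: [287, 287, 287, 287, 287, 287, 287, 287]
t=7: [288, 288, 288, 288, 288, 288, 288, 288]
t=8: [288, 288, 288, 288, 288, 288, 288, 288]
t=9: [288, 288, 288, 288, 288, 288, 288, 288]
t=10: [288, 288, 288, 288, 288, 288, 288, 288]
t=11: [288, 288, 288, 288, 288, 288, 288, 288]
t=12: [288, 288, 288, 288, 288, 288, 288, 288]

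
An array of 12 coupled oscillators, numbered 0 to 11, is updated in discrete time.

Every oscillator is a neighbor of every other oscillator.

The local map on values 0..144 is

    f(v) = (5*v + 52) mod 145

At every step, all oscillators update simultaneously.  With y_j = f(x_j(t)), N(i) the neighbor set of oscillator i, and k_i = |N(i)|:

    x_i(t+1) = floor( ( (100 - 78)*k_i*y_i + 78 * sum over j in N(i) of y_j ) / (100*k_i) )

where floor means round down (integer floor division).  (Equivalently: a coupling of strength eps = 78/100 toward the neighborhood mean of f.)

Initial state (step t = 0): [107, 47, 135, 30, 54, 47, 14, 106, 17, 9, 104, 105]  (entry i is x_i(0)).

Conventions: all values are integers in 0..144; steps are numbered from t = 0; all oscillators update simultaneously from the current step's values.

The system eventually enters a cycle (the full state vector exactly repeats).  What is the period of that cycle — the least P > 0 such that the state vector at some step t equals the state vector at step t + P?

Simulating step by step:
t=0: [107, 47, 135, 30, 54, 47, 14, 106, 17, 9, 104, 105]
t=1: [73, 93, 72, 80, 77, 93, 90, 72, 92, 86, 92, 93]
t=2: [83, 76, 82, 66, 64, 76, 74, 82, 75, 71, 75, 76]
t=3: [90, 106, 89, 99, 97, 106, 105, 89, 106, 103, 106, 106]
t=4: [58, 49, 58, 65, 64, 49, 70, 58, 49, 68, 49, 49]
t=5: [48, 41, 48, 53, 52, 41, 57, 48, 41, 55, 41, 41]
t=6: [49, 66, 49, 53, 52, 66, 56, 49, 66, 55, 66, 66]
t=7: [44, 56, 44, 47, 46, 56, 49, 44, 56, 48, 56, 56]
t=8: [81, 68, 81, 83, 82, 68, 63, 81, 68, 62, 68, 68]
t=9: [58, 70, 58, 60, 59, 70, 67, 58, 70, 66, 70, 70]
t=10: [80, 89, 80, 81, 81, 89, 87, 80, 89, 86, 89, 89]
t=11: [38, 44, 38, 39, 39, 44, 43, 38, 44, 42, 44, 44]
t=12: [111, 116, 111, 112, 112, 116, 115, 111, 116, 114, 116, 116]
t=13: [39, 42, 39, 39, 39, 42, 42, 39, 42, 41, 42, 42]
t=14: [109, 111, 109, 109, 109, 111, 111, 109, 111, 110, 111, 111]
t=15: [21, 23, 21, 21, 21, 23, 23, 21, 23, 22, 23, 23]
t=16: [16, 18, 16, 16, 16, 18, 18, 16, 18, 17, 18, 18]
t=17: [136, 138, 136, 136, 136, 138, 138, 136, 138, 137, 138, 138]
t=18: [11, 13, 11, 11, 11, 13, 13, 11, 13, 12, 13, 13]
t=19: [111, 113, 111, 111, 111, 113, 113, 111, 113, 112, 113, 113]
t=20: [31, 33, 31, 31, 31, 33, 33, 31, 33, 32, 33, 33]
t=21: [66, 68, 66, 66, 66, 68, 68, 66, 68, 67, 68, 68]
t=22: [96, 98, 96, 96, 96, 98, 98, 96, 98, 97, 98, 98]
t=23: [101, 103, 101, 101, 101, 103, 103, 101, 103, 102, 103, 103]
t=24: [126, 128, 126, 126, 126, 128, 128, 126, 128, 127, 128, 128]
t=25: [106, 108, 106, 106, 106, 108, 108, 106, 108, 107, 108, 108]
t=26: [6, 8, 6, 6, 6, 8, 8, 6, 8, 7, 8, 8]
t=27: [86, 88, 86, 86, 86, 88, 88, 86, 88, 87, 88, 88]
t=28: [51, 53, 51, 51, 51, 53, 53, 51, 53, 52, 53, 53]
t=29: [21, 23, 21, 21, 21, 23, 23, 21, 23, 22, 23, 23]

Answer: 14
Key observation: The state at step 15, [21, 23, 21, 21, 21, 23, 23, 21, 23, 22, 23, 23], reappears at step 29 — and no state repeats earlier — so the cycle the system enters has period 14.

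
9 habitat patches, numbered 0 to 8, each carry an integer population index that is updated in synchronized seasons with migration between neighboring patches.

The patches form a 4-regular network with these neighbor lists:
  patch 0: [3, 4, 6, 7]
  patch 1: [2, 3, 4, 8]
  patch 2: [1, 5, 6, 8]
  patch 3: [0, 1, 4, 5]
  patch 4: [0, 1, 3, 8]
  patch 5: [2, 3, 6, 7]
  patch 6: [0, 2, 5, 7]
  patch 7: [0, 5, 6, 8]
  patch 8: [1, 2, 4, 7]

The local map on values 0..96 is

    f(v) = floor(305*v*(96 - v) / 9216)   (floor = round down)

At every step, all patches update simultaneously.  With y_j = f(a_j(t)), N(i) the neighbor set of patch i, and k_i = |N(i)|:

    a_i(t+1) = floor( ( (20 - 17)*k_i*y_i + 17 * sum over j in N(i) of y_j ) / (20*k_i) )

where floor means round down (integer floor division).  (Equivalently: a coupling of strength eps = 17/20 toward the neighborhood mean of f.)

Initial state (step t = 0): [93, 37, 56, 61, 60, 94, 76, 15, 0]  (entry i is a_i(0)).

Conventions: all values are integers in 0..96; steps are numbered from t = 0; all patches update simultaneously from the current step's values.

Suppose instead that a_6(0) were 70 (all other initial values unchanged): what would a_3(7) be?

Simulating step by step:
t=0: [93, 37, 56, 61, 60, 94, 70, 15, 0]
t=1: [52, 56, 40, 44, 42, 52, 36, 21, 54]
t=2: [69, 74, 73, 74, 74, 69, 69, 70, 69]
t=3: [57, 55, 58, 56, 56, 57, 59, 60, 56]
t=4: [72, 73, 73, 73, 73, 72, 72, 72, 72]
t=5: [56, 55, 56, 55, 55, 56, 56, 57, 55]
t=6: [73, 74, 74, 74, 74, 73, 73, 73, 73]
t=7: [54, 53, 54, 53, 53, 54, 54, 55, 53]

Answer: a_3(7) = 53
Key observation: This trace re-runs the system from the modified initial state.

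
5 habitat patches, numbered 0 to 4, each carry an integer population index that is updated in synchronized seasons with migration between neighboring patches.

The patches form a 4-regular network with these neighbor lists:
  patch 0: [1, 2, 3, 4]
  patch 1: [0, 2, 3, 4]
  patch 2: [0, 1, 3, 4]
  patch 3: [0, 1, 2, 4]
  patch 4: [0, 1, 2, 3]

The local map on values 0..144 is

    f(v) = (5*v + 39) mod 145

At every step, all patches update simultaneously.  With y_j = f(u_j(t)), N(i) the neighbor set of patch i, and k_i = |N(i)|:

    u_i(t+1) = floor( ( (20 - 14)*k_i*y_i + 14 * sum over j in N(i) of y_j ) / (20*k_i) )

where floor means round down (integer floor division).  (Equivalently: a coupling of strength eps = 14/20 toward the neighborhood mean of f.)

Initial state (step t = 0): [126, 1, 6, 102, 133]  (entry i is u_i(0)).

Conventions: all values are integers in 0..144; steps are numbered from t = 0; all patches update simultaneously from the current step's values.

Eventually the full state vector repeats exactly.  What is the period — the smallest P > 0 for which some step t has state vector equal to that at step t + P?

Answer: 14
Key observation: The state at step 6, [117, 116, 116, 117, 117], reappears at step 20 — and no state repeats earlier — so the cycle the system enters has period 14.

Derivation:
t=0: [126, 1, 6, 102, 133]
t=1: [88, 82, 85, 91, 92]
t=2: [42, 38, 40, 44, 44]
t=3: [102, 99, 101, 103, 103]
t=4: [112, 110, 111, 112, 112]
t=5: [16, 15, 15, 16, 16]
t=6: [117, 116, 116, 117, 117]
t=7: [42, 41, 41, 42, 42]
t=8: [102, 101, 101, 102, 102]
t=9: [112, 111, 111, 112, 112]
t=10: [17, 16, 16, 17, 17]
t=11: [122, 121, 121, 122, 122]
t=12: [67, 66, 66, 67, 67]
t=13: [82, 81, 81, 82, 82]
t=14: [12, 11, 11, 12, 12]
t=15: [97, 96, 96, 97, 97]
t=16: [87, 86, 86, 87, 87]
t=17: [37, 36, 36, 37, 37]
t=18: [77, 76, 76, 77, 77]
t=19: [132, 131, 131, 132, 132]
t=20: [117, 116, 116, 117, 117]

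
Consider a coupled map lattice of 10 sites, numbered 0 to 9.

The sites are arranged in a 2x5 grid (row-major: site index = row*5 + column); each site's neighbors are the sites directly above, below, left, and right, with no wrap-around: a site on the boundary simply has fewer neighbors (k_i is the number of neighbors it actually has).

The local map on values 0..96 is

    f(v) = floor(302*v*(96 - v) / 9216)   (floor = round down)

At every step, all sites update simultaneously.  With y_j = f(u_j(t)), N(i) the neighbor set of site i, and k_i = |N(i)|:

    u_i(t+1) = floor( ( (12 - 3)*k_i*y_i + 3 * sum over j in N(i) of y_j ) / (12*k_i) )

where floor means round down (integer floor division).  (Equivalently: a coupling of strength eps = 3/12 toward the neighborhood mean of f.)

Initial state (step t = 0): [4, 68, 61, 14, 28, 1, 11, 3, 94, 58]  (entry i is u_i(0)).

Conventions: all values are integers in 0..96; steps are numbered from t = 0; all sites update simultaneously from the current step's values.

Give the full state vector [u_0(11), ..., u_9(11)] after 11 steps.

Answer: [68, 64, 63, 63, 62, 69, 68, 68, 68, 67]

Derivation:
t=0: [4, 68, 61, 14, 28, 1, 11, 3, 94, 58]
t=1: [17, 55, 60, 39, 60, 7, 28, 15, 14, 62]
t=2: [44, 69, 67, 68, 70, 28, 57, 43, 42, 65]
t=3: [70, 63, 63, 62, 60, 64, 70, 72, 72, 66]
t=4: [61, 66, 67, 67, 69, 65, 60, 57, 57, 63]
t=5: [68, 64, 63, 63, 62, 66, 69, 71, 70, 67]
t=6: [62, 66, 67, 67, 68, 63, 61, 59, 60, 63]
t=7: [68, 64, 63, 63, 62, 68, 68, 70, 69, 67]
t=8: [62, 66, 67, 67, 68, 62, 62, 60, 61, 63]
t=9: [68, 64, 63, 63, 62, 69, 68, 69, 68, 67]
t=10: [62, 66, 67, 67, 68, 61, 62, 61, 62, 63]
t=11: [68, 64, 63, 63, 62, 69, 68, 68, 68, 67]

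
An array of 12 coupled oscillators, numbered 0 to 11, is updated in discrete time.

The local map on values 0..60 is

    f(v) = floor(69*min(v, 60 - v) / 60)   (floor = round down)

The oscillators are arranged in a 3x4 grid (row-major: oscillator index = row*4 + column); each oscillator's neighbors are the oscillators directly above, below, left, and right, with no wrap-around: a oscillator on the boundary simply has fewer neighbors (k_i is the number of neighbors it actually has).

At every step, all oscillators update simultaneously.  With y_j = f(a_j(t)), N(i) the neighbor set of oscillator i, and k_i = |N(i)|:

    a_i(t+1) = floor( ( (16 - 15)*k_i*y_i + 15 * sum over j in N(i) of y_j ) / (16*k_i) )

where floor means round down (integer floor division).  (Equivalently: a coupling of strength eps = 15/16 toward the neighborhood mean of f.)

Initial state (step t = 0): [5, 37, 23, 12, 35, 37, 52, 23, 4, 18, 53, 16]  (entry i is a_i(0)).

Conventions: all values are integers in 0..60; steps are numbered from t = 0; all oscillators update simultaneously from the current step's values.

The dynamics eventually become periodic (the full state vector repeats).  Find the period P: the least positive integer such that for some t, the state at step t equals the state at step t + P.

Answer: 2
Key observation: The state at step 9, [32, 32, 33, 33, 32, 32, 32, 33, 32, 32, 32, 32], reappears at step 11 — and no state repeats earlier — so the cycle the system enters has period 2.

Derivation:
t=0: [5, 37, 23, 12, 35, 37, 52, 23, 4, 18, 53, 16]
t=1: [25, 19, 16, 25, 12, 21, 20, 14, 22, 13, 15, 17]
t=2: [17, 23, 23, 17, 24, 18, 19, 22, 14, 21, 18, 16]
t=3: [26, 21, 22, 25, 18, 24, 22, 19, 24, 19, 20, 22]
t=4: [22, 26, 25, 23, 27, 22, 24, 25, 20, 25, 23, 22]
t=5: [29, 26, 27, 27, 24, 28, 26, 26, 29, 24, 26, 26]
t=6: [28, 31, 29, 30, 32, 28, 30, 29, 27, 31, 28, 29]
t=7: [32, 32, 33, 33, 31, 32, 32, 33, 32, 31, 33, 32]
t=8: [32, 31, 31, 31, 32, 32, 31, 31, 32, 31, 32, 31]
t=9: [32, 32, 33, 33, 32, 32, 32, 33, 32, 32, 32, 32]
t=10: [32, 31, 31, 31, 32, 32, 31, 31, 32, 32, 32, 31]
t=11: [32, 32, 33, 33, 32, 32, 32, 33, 32, 32, 32, 32]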